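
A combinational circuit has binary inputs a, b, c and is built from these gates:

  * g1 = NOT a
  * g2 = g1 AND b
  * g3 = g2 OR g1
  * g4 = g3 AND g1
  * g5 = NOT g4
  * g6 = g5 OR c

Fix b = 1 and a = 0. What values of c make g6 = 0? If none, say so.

c=0

Check with b = 1 and a = 0 and c=0:
g1 = NOT a = NOT 0 = 1
g2 = g1 AND b = 1 AND 1 = 1
g3 = g2 OR g1 = 1 OR 1 = 1
g4 = g3 AND g1 = 1 AND 1 = 1
g5 = NOT g4 = NOT 1 = 0
g6 = g5 OR c = 0 OR 0 = 0
So g6 = 0.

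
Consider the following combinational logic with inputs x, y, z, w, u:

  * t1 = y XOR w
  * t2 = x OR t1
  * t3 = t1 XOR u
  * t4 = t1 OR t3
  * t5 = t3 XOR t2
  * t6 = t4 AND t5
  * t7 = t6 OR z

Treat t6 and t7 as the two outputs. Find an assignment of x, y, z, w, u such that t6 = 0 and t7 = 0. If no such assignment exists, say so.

x=0, y=1, z=0, w=0, u=0

Check with x=0, y=1, z=0, w=0, u=0:
t1 = y XOR w = 1 XOR 0 = 1
t2 = x OR t1 = 0 OR 1 = 1
t3 = t1 XOR u = 1 XOR 0 = 1
t4 = t1 OR t3 = 1 OR 1 = 1
t5 = t3 XOR t2 = 1 XOR 1 = 0
t6 = t4 AND t5 = 1 AND 0 = 0
t7 = t6 OR z = 0 OR 0 = 0
So t6 = 0 and t7 = 0.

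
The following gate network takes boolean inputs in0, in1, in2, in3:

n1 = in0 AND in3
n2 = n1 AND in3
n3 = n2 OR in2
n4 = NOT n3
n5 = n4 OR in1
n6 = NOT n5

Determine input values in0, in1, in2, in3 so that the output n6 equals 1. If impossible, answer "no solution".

Check with in0=0, in1=0, in2=1, in3=0:
n1 = in0 AND in3 = 0 AND 0 = 0
n2 = n1 AND in3 = 0 AND 0 = 0
n3 = n2 OR in2 = 0 OR 1 = 1
n4 = NOT n3 = NOT 1 = 0
n5 = n4 OR in1 = 0 OR 0 = 0
n6 = NOT n5 = NOT 0 = 1
So n6 = 1 as required.

in0=0, in1=0, in2=1, in3=0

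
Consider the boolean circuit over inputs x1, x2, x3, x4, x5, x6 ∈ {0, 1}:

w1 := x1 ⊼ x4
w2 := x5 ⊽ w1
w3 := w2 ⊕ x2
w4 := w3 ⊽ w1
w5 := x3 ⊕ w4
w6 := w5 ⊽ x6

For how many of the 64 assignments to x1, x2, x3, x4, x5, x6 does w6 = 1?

w6 = w5 ⊽ x6 must be 1, so both w5 = 0 and x6 = 0.
Enumerating the 64 input combinations, 16 give w6 = 1 and 48 give w6 = 0.

16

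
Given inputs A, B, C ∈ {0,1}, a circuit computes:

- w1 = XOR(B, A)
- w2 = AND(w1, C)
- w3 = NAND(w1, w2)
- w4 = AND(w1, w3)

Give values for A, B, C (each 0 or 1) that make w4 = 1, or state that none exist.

A=0, B=1, C=0

w4 = AND(w1, w3) must be 1, so both w1 = 1 and w3 = 1.
w1 = XOR(B, A) must be 1, so B and A differ.
w3 = NAND(w1, w2) must be 1, so at least one of w1, w2 is 0.
Check with A=0, B=1, C=0:
w1 = XOR(B, A) = XOR(1, 0) = 1
w2 = AND(w1, C) = AND(1, 0) = 0
w3 = NAND(w1, w2) = NAND(1, 0) = 1
w4 = AND(w1, w3) = AND(1, 1) = 1
So w4 = 1 as required.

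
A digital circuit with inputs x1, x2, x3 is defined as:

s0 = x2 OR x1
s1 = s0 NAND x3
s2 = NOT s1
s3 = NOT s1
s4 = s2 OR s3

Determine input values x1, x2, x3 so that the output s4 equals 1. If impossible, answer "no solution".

s4 = s2 OR s3 must be 1, so at least one of s2, s3 is 1.
Check with x1=1, x2=0, x3=1:
s0 = x2 OR x1 = 0 OR 1 = 1
s1 = s0 NAND x3 = 1 NAND 1 = 0
s2 = NOT s1 = NOT 0 = 1
s3 = NOT s1 = NOT 0 = 1
s4 = s2 OR s3 = 1 OR 1 = 1
So s4 = 1 as required.

x1=1, x2=0, x3=1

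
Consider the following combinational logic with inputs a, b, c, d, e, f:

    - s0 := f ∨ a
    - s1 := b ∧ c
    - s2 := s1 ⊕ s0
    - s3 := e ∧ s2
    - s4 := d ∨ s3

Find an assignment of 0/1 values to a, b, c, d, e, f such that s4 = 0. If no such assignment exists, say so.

a=0 b=0 c=1 d=0 e=1 f=0

s4 = d ∨ s3 must be 0, so both d = 0 and s3 = 0.
s3 = e ∧ s2 must be 0, so at least one of e, s2 is 0.
Check with a=0 b=0 c=1 d=0 e=1 f=0:
s0 = f ∨ a = 0 ∨ 0 = 0
s1 = b ∧ c = 0 ∧ 1 = 0
s2 = s1 ⊕ s0 = 0 ⊕ 0 = 0
s3 = e ∧ s2 = 1 ∧ 0 = 0
s4 = d ∨ s3 = 0 ∨ 0 = 0
So s4 = 0 as required.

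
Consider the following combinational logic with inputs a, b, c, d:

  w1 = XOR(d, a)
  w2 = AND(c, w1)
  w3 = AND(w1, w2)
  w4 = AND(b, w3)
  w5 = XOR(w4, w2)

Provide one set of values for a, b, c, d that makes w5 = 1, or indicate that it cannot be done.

a=0, b=0, c=1, d=1

w5 = XOR(w4, w2) must be 1, so w4 and w2 differ.
Check with a=0, b=0, c=1, d=1:
w1 = XOR(d, a) = XOR(1, 0) = 1
w2 = AND(c, w1) = AND(1, 1) = 1
w3 = AND(w1, w2) = AND(1, 1) = 1
w4 = AND(b, w3) = AND(0, 1) = 0
w5 = XOR(w4, w2) = XOR(0, 1) = 1
So w5 = 1 as required.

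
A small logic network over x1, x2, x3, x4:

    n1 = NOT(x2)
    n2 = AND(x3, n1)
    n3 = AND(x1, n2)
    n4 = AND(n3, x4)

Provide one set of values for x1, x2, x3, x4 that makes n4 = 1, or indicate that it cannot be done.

x1=1, x2=0, x3=1, x4=1

Check with x1=1, x2=0, x3=1, x4=1:
n1 = NOT(x2) = NOT 0 = 1
n2 = AND(x3, n1) = AND(1, 1) = 1
n3 = AND(x1, n2) = AND(1, 1) = 1
n4 = AND(n3, x4) = AND(1, 1) = 1
So n4 = 1 as required.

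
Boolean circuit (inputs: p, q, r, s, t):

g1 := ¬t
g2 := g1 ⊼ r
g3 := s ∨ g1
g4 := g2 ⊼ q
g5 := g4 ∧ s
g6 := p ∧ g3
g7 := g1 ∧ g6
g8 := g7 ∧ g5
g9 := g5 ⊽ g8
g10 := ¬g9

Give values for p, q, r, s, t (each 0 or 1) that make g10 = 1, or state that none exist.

g10 = ¬g9 must be 1, so g9 = 0.
g9 = g5 ⊽ g8 must be 0, so at least one of g5, g8 is 1.
Check with p=0, q=1, r=1, s=1, t=0:
g1 = ¬t = ¬0 = 1
g2 = g1 ⊼ r = 1 ⊼ 1 = 0
g3 = s ∨ g1 = 1 ∨ 1 = 1
g4 = g2 ⊼ q = 0 ⊼ 1 = 1
g5 = g4 ∧ s = 1 ∧ 1 = 1
g6 = p ∧ g3 = 0 ∧ 1 = 0
g7 = g1 ∧ g6 = 1 ∧ 0 = 0
g8 = g7 ∧ g5 = 0 ∧ 1 = 0
g9 = g5 ⊽ g8 = 1 ⊽ 0 = 0
g10 = ¬g9 = ¬0 = 1
So g10 = 1 as required.

p=0, q=1, r=1, s=1, t=0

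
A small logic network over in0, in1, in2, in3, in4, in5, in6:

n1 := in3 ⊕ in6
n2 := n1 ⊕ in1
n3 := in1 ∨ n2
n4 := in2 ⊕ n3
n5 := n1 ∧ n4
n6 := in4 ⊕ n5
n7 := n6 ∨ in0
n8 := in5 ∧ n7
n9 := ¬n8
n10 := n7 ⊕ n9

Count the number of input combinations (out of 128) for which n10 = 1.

n10 = n7 ⊕ n9 must be 1, so n7 and n9 differ.
Enumerating the 128 input combinations, 80 give n10 = 1 and 48 give n10 = 0.

80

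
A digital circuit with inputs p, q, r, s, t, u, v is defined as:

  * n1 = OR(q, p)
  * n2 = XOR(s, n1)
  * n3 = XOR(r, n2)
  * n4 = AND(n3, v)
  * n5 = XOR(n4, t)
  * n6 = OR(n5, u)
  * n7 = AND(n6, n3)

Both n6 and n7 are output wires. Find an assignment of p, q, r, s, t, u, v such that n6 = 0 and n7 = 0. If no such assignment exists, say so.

p=1, q=0, r=0, s=1, t=0, u=0, v=0

Check with p=1, q=0, r=0, s=1, t=0, u=0, v=0:
n1 = OR(q, p) = OR(0, 1) = 1
n2 = XOR(s, n1) = XOR(1, 1) = 0
n3 = XOR(r, n2) = XOR(0, 0) = 0
n4 = AND(n3, v) = AND(0, 0) = 0
n5 = XOR(n4, t) = XOR(0, 0) = 0
n6 = OR(n5, u) = OR(0, 0) = 0
n7 = AND(n6, n3) = AND(0, 0) = 0
So n6 = 0 and n7 = 0.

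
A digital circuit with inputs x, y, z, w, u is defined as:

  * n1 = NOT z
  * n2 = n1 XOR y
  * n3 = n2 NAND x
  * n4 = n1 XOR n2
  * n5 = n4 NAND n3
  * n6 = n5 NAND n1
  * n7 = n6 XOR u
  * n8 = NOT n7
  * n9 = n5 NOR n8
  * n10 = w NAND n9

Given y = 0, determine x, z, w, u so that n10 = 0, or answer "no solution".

no solution exists

With y = 0 fixed, none of the 16 settings of x, z, w, u give n10 = 0.
For example, with x=0, z=0, w=0, u=1:
n1 = NOT z = NOT 0 = 1
n2 = n1 XOR y = 1 XOR 0 = 1
n3 = n2 NAND x = 1 NAND 0 = 1
n4 = n1 XOR n2 = 1 XOR 1 = 0
n5 = n4 NAND n3 = 0 NAND 1 = 1
n6 = n5 NAND n1 = 1 NAND 1 = 0
n7 = n6 XOR u = 0 XOR 1 = 1
n8 = NOT n7 = NOT 1 = 0
n9 = n5 NOR n8 = 1 NOR 0 = 0
n10 = w NAND n9 = 0 NAND 0 = 1
giving n10 = 1 ≠ 0.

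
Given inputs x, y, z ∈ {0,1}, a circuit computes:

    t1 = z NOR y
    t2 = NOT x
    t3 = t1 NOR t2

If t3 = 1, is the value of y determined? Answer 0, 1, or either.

either

Both values of y occur among assignments with t3 = 1:
  y=0: x=1, y=0, z=1
  y=1: x=1, y=1, z=0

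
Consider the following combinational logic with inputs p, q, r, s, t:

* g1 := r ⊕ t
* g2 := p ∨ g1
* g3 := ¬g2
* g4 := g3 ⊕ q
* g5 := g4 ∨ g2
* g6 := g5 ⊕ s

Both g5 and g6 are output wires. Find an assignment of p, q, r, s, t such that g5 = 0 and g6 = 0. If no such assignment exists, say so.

p=0 q=1 r=0 s=0 t=0

Check with p=0 q=1 r=0 s=0 t=0:
g1 = r ⊕ t = 0 ⊕ 0 = 0
g2 = p ∨ g1 = 0 ∨ 0 = 0
g3 = ¬g2 = ¬0 = 1
g4 = g3 ⊕ q = 1 ⊕ 1 = 0
g5 = g4 ∨ g2 = 0 ∨ 0 = 0
g6 = g5 ⊕ s = 0 ⊕ 0 = 0
So g5 = 0 and g6 = 0.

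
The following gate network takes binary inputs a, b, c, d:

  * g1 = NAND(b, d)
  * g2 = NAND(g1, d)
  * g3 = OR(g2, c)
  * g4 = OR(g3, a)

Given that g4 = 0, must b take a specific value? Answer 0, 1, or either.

g4 = OR(g3, a) must be 0, so both g3 = 0 and a = 0.
g3 = OR(g2, c) must be 0, so both g2 = 0 and c = 0.
g2 = NAND(g1, d) must be 0, so both g1 = 1 and d = 1.
Every assignment with g4 = 0 has b = 0; there are 1 such assignment(s).
  a=0, b=0, c=0, d=1

0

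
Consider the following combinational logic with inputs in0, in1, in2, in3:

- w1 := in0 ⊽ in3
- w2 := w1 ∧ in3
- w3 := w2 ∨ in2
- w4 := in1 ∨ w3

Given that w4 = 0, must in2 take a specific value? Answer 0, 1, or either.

0

w4 = in1 ∨ w3 must be 0, so both in1 = 0 and w3 = 0.
Every assignment with w4 = 0 has in2 = 0; there are 4 such assignment(s).
  in0=0, in1=0, in2=0, in3=0
  in0=0, in1=0, in2=0, in3=1
  in0=1, in1=0, in2=0, in3=0
  in0=1, in1=0, in2=0, in3=1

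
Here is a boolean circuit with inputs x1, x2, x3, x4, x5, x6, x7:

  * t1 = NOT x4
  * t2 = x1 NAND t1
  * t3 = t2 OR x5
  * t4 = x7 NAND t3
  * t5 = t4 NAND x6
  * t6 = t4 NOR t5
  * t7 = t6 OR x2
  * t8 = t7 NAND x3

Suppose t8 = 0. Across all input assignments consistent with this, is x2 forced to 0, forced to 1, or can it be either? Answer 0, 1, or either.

1

t8 = t7 NAND x3 must be 0, so both t7 = 1 and x3 = 1.
t7 = t6 OR x2 must be 1, so at least one of t6, x2 is 1.
Every assignment with t8 = 0 has x2 = 1; there are 32 such assignment(s).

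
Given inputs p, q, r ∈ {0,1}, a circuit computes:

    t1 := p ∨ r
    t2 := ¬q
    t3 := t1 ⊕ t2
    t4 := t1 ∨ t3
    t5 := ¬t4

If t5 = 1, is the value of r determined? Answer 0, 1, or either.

t5 = ¬t4 must be 1, so t4 = 0.
t4 = t1 ∨ t3 must be 0, so both t1 = 0 and t3 = 0.
Every assignment with t5 = 1 has r = 0; there are 1 such assignment(s).
  p=0, q=1, r=0

0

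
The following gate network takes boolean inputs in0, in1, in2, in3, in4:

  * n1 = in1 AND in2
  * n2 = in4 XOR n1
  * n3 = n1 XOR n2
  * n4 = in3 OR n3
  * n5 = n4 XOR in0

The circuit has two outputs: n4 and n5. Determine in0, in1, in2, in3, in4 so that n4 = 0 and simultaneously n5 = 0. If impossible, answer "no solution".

in0=0 in1=0 in2=0 in3=0 in4=0

Check with in0=0 in1=0 in2=0 in3=0 in4=0:
n1 = in1 AND in2 = 0 AND 0 = 0
n2 = in4 XOR n1 = 0 XOR 0 = 0
n3 = n1 XOR n2 = 0 XOR 0 = 0
n4 = in3 OR n3 = 0 OR 0 = 0
n5 = n4 XOR in0 = 0 XOR 0 = 0
So n4 = 0 and n5 = 0.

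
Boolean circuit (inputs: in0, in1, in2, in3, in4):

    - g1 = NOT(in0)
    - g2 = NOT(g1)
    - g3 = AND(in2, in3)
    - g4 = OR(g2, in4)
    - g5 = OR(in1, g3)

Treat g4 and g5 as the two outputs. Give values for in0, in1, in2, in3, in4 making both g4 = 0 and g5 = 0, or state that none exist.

in0=0, in1=0, in2=1, in3=0, in4=0

Check with in0=0, in1=0, in2=1, in3=0, in4=0:
g1 = NOT(in0) = NOT 0 = 1
g2 = NOT(g1) = NOT 1 = 0
g3 = AND(in2, in3) = AND(1, 0) = 0
g4 = OR(g2, in4) = OR(0, 0) = 0
g5 = OR(in1, g3) = OR(0, 0) = 0
So g4 = 0 and g5 = 0.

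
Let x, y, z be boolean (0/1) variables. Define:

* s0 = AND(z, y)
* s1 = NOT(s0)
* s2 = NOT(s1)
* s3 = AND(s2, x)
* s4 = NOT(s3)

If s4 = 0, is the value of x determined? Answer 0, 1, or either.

s4 = NOT(s3) must be 0, so s3 = 1.
s3 = AND(s2, x) must be 1, so both s2 = 1 and x = 1.
Every assignment with s4 = 0 has x = 1; there are 1 such assignment(s).
  x=1, y=1, z=1

1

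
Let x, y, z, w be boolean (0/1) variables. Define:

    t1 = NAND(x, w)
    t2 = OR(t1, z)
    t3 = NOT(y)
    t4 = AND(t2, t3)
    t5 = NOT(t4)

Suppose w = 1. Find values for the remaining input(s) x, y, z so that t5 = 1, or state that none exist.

x=1, y=1, z=1

Check with w = 1 and x=1, y=1, z=1:
t1 = NAND(x, w) = NAND(1, 1) = 0
t2 = OR(t1, z) = OR(0, 1) = 1
t3 = NOT(y) = NOT 1 = 0
t4 = AND(t2, t3) = AND(1, 0) = 0
t5 = NOT(t4) = NOT 0 = 1
So t5 = 1.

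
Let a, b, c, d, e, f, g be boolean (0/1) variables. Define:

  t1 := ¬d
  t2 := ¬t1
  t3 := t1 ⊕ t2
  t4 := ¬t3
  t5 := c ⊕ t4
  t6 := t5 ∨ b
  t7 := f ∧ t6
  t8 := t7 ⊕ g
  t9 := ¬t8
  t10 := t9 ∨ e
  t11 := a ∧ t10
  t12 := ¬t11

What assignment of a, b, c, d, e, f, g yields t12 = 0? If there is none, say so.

a=1, b=0, c=0, d=0, e=0, f=0, g=0

t12 = ¬t11 must be 0, so t11 = 1.
t11 = a ∧ t10 must be 1, so both a = 1 and t10 = 1.
Check with a=1, b=0, c=0, d=0, e=0, f=0, g=0:
t1 = ¬d = ¬0 = 1
t2 = ¬t1 = ¬1 = 0
t3 = t1 ⊕ t2 = 1 ⊕ 0 = 1
t4 = ¬t3 = ¬1 = 0
t5 = c ⊕ t4 = 0 ⊕ 0 = 0
t6 = t5 ∨ b = 0 ∨ 0 = 0
t7 = f ∧ t6 = 0 ∧ 0 = 0
t8 = t7 ⊕ g = 0 ⊕ 0 = 0
t9 = ¬t8 = ¬0 = 1
t10 = t9 ∨ e = 1 ∨ 0 = 1
t11 = a ∧ t10 = 1 ∧ 1 = 1
t12 = ¬t11 = ¬1 = 0
So t12 = 0 as required.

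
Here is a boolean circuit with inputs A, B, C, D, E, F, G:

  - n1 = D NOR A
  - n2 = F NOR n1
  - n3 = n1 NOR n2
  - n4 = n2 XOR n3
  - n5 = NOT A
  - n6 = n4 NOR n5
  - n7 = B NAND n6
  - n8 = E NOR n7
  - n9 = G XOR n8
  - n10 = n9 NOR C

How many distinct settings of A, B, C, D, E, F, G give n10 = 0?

96

n10 = n9 NOR C must be 0, so at least one of n9, C is 1.
Enumerating the 128 input combinations, 96 give n10 = 0 and 32 give n10 = 1.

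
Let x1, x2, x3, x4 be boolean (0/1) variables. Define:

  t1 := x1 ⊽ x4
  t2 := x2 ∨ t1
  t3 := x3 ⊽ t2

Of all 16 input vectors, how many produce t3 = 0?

13

t3 = x3 ⊽ t2 must be 0, so at least one of x3, t2 is 1.
Enumerating the 16 input combinations, 13 give t3 = 0 and 3 give t3 = 1.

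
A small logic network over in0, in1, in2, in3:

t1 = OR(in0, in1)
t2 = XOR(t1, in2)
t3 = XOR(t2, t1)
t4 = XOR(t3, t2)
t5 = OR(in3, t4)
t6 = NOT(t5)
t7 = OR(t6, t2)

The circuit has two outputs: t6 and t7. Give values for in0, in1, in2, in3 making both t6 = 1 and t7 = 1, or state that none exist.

in0=0, in1=0, in2=0, in3=0

Check with in0=0, in1=0, in2=0, in3=0:
t1 = OR(in0, in1) = OR(0, 0) = 0
t2 = XOR(t1, in2) = XOR(0, 0) = 0
t3 = XOR(t2, t1) = XOR(0, 0) = 0
t4 = XOR(t3, t2) = XOR(0, 0) = 0
t5 = OR(in3, t4) = OR(0, 0) = 0
t6 = NOT(t5) = NOT 0 = 1
t7 = OR(t6, t2) = OR(1, 0) = 1
So t6 = 1 and t7 = 1.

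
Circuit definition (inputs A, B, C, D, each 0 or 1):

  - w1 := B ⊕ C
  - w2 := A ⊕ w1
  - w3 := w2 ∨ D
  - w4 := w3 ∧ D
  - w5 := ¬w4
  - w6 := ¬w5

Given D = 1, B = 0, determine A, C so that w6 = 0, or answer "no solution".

With D = 1, B = 0 fixed, none of the 4 settings of A, C give w6 = 0.
For example, with A=0, C=1:
w1 = B ⊕ C = 0 ⊕ 1 = 1
w2 = A ⊕ w1 = 0 ⊕ 1 = 1
w3 = w2 ∨ D = 1 ∨ 1 = 1
w4 = w3 ∧ D = 1 ∧ 1 = 1
w5 = ¬w4 = ¬1 = 0
w6 = ¬w5 = ¬0 = 1
giving w6 = 1 ≠ 0.

no solution exists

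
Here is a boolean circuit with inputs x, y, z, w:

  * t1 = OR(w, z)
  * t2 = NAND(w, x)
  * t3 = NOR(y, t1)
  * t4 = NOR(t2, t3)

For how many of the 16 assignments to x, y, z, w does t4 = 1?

4

t4 = NOR(t2, t3) must be 1, so both t2 = 0 and t3 = 0.
t2 = NAND(w, x) must be 0, so both w = 1 and x = 1.
Satisfying assignments:
  x=1, y=0, z=0, w=1
  x=1, y=0, z=1, w=1
  x=1, y=1, z=0, w=1
  x=1, y=1, z=1, w=1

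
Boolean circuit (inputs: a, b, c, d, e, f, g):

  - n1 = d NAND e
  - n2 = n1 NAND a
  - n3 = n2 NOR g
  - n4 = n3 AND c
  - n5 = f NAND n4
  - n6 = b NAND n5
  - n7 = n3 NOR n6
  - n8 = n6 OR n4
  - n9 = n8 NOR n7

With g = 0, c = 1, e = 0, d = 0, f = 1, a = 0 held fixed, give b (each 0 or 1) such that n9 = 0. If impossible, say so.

n9 = n8 NOR n7 must be 0, so at least one of n8, n7 is 1.
Check with g = 0, c = 1, e = 0, d = 0, f = 1, a = 0 and b=1:
n1 = d NAND e = 0 NAND 0 = 1
n2 = n1 NAND a = 1 NAND 0 = 1
n3 = n2 NOR g = 1 NOR 0 = 0
n4 = n3 AND c = 0 AND 1 = 0
n5 = f NAND n4 = 1 NAND 0 = 1
n6 = b NAND n5 = 1 NAND 1 = 0
n7 = n3 NOR n6 = 0 NOR 0 = 1
n8 = n6 OR n4 = 0 OR 0 = 0
n9 = n8 NOR n7 = 0 NOR 1 = 0
So n9 = 0.

b=1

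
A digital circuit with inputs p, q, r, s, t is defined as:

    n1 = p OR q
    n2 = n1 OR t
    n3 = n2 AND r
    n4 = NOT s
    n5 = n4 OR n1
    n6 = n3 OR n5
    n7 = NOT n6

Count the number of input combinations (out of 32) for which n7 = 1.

3

n7 = NOT n6 must be 1, so n6 = 0.
n6 = n3 OR n5 must be 0, so both n3 = 0 and n5 = 0.
Satisfying assignments:
  p=0, q=0, r=0, s=1, t=0
  p=0, q=0, r=0, s=1, t=1
  p=0, q=0, r=1, s=1, t=0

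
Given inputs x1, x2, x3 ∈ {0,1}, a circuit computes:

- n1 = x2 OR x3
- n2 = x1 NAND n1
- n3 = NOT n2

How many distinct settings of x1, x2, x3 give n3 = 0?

5

n3 = NOT n2 must be 0, so n2 = 1.
n2 = x1 NAND n1 must be 1, so at least one of x1, n1 is 0.
Satisfying assignments:
  x1=0, x2=0, x3=0
  x1=0, x2=0, x3=1
  x1=0, x2=1, x3=0
  x1=0, x2=1, x3=1
  x1=1, x2=0, x3=0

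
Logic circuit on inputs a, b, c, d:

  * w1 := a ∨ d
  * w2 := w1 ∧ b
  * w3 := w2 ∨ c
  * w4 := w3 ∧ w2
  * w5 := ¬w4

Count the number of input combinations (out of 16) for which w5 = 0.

w5 = ¬w4 must be 0, so w4 = 1.
w4 = w3 ∧ w2 must be 1, so both w3 = 1 and w2 = 1.
w3 = w2 ∨ c must be 1, so at least one of w2, c is 1.
Enumerating the 16 input combinations, 6 give w5 = 0 and 10 give w5 = 1.

6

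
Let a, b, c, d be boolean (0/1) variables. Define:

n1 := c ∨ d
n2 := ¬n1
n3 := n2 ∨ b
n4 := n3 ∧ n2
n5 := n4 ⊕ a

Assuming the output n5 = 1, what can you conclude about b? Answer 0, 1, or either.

Both values of b occur among assignments with n5 = 1:
  b=0: a=0, b=0, c=0, d=0
  b=1: a=0, b=1, c=0, d=0

either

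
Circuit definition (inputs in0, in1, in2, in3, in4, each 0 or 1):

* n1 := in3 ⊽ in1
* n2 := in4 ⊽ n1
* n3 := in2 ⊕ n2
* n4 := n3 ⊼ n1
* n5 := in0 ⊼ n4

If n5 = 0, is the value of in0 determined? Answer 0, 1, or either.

n5 = in0 ⊼ n4 must be 0, so both in0 = 1 and n4 = 1.
n4 = n3 ⊼ n1 must be 1, so at least one of n3, n1 is 0.
Every assignment with n5 = 0 has in0 = 1; there are 14 such assignment(s).

1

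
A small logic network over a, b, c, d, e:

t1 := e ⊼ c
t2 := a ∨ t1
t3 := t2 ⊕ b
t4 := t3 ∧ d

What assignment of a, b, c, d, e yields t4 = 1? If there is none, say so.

a=0, b=0, c=0, d=1, e=1

t4 = t3 ∧ d must be 1, so both t3 = 1 and d = 1.
t3 = t2 ⊕ b must be 1, so t2 and b differ.
Check with a=0, b=0, c=0, d=1, e=1:
t1 = e ⊼ c = 1 ⊼ 0 = 1
t2 = a ∨ t1 = 0 ∨ 1 = 1
t3 = t2 ⊕ b = 1 ⊕ 0 = 1
t4 = t3 ∧ d = 1 ∧ 1 = 1
So t4 = 1 as required.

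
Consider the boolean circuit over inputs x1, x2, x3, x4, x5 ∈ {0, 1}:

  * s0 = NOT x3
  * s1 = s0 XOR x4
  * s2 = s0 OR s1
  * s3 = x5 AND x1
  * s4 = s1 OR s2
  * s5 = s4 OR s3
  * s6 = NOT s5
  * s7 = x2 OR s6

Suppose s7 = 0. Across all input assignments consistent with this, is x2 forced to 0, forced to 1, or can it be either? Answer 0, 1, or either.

0

s7 = x2 OR s6 must be 0, so both x2 = 0 and s6 = 0.
s6 = NOT s5 must be 0, so s5 = 1.
Every assignment with s7 = 0 has x2 = 0; there are 13 such assignment(s).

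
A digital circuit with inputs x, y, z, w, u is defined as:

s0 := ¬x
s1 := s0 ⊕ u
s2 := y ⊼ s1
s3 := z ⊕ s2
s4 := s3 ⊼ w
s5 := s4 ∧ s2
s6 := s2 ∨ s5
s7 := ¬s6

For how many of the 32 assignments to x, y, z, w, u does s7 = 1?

8

s7 = ¬s6 must be 1, so s6 = 0.
Enumerating the 32 input combinations, 8 give s7 = 1 and 24 give s7 = 0.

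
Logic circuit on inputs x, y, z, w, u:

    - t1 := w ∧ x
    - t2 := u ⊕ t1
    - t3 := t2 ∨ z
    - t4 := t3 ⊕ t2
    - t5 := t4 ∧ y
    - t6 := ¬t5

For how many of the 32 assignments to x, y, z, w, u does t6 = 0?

t6 = ¬t5 must be 0, so t5 = 1.
t5 = t4 ∧ y must be 1, so both t4 = 1 and y = 1.
t4 = t3 ⊕ t2 must be 1, so t3 and t2 differ.
Satisfying assignments:
  x=0, y=1, z=1, w=0, u=0
  x=0, y=1, z=1, w=1, u=0
  x=1, y=1, z=1, w=0, u=0
  x=1, y=1, z=1, w=1, u=1

4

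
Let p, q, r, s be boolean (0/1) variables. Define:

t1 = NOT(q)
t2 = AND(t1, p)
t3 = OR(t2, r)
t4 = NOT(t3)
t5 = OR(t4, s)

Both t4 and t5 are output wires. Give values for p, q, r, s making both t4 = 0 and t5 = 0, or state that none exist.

Check with p=1, q=0, r=0, s=0:
t1 = NOT(q) = NOT 0 = 1
t2 = AND(t1, p) = AND(1, 1) = 1
t3 = OR(t2, r) = OR(1, 0) = 1
t4 = NOT(t3) = NOT 1 = 0
t5 = OR(t4, s) = OR(0, 0) = 0
So t4 = 0 and t5 = 0.

p=1, q=0, r=0, s=0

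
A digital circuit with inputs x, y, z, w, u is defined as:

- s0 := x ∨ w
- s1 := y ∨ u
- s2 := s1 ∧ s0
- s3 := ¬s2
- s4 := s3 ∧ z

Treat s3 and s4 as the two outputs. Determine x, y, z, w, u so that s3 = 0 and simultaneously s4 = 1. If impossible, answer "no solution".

Across all 32 input combinations, none give both s3 = 0 and s4 = 1.

no solution exists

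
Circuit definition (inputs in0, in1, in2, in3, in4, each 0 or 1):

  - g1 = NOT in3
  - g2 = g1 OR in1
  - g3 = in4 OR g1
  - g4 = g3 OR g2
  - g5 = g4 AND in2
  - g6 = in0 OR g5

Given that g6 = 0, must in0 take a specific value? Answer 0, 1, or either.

g6 = in0 OR g5 must be 0, so both in0 = 0 and g5 = 0.
Every assignment with g6 = 0 has in0 = 0; there are 9 such assignment(s).

0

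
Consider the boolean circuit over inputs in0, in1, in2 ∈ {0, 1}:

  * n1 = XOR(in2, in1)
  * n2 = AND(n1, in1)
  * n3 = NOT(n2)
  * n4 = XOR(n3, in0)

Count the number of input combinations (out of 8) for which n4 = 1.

n4 = XOR(n3, in0) must be 1, so n3 and in0 differ.
Satisfying assignments:
  in0=0, in1=0, in2=0
  in0=0, in1=0, in2=1
  in0=0, in1=1, in2=1
  in0=1, in1=1, in2=0

4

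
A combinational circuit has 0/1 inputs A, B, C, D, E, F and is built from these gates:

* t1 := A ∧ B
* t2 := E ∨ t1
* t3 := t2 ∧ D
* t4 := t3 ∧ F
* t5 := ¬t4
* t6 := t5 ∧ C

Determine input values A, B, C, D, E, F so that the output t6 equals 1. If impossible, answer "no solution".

A=0, B=0, C=1, D=1, E=0, F=1

t6 = t5 ∧ C must be 1, so both t5 = 1 and C = 1.
t5 = ¬t4 must be 1, so t4 = 0.
Check with A=0, B=0, C=1, D=1, E=0, F=1:
t1 = A ∧ B = 0 ∧ 0 = 0
t2 = E ∨ t1 = 0 ∨ 0 = 0
t3 = t2 ∧ D = 0 ∧ 1 = 0
t4 = t3 ∧ F = 0 ∧ 1 = 0
t5 = ¬t4 = ¬0 = 1
t6 = t5 ∧ C = 1 ∧ 1 = 1
So t6 = 1 as required.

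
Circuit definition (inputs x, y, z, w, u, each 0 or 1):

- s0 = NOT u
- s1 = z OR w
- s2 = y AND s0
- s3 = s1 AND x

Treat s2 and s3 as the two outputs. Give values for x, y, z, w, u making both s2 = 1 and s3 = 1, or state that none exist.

x=1 y=1 z=1 w=1 u=0

Check with x=1 y=1 z=1 w=1 u=0:
s0 = NOT u = NOT 0 = 1
s1 = z OR w = 1 OR 1 = 1
s2 = y AND s0 = 1 AND 1 = 1
s3 = s1 AND x = 1 AND 1 = 1
So s2 = 1 and s3 = 1.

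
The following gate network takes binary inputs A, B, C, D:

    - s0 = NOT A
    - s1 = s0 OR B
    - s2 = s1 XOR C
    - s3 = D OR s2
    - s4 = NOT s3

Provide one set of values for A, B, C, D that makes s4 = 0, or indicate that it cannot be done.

s4 = NOT s3 must be 0, so s3 = 1.
Check with A=1 B=1 C=0 D=0:
s0 = NOT A = NOT 1 = 0
s1 = s0 OR B = 0 OR 1 = 1
s2 = s1 XOR C = 1 XOR 0 = 1
s3 = D OR s2 = 0 OR 1 = 1
s4 = NOT s3 = NOT 1 = 0
So s4 = 0 as required.

A=1 B=1 C=0 D=0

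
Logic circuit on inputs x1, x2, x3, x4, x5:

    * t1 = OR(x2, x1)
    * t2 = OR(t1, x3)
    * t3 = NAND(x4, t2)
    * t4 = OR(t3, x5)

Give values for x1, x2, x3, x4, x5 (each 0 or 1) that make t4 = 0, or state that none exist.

t4 = OR(t3, x5) must be 0, so both t3 = 0 and x5 = 0.
Check with x1=1, x2=0, x3=1, x4=1, x5=0:
t1 = OR(x2, x1) = OR(0, 1) = 1
t2 = OR(t1, x3) = OR(1, 1) = 1
t3 = NAND(x4, t2) = NAND(1, 1) = 0
t4 = OR(t3, x5) = OR(0, 0) = 0
So t4 = 0 as required.

x1=1, x2=0, x3=1, x4=1, x5=0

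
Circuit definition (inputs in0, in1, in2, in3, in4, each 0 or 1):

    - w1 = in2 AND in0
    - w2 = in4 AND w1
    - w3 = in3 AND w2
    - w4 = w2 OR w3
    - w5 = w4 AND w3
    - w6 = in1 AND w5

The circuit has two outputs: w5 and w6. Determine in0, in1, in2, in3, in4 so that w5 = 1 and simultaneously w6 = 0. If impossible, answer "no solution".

in0=1, in1=0, in2=1, in3=1, in4=1

Check with in0=1, in1=0, in2=1, in3=1, in4=1:
w1 = in2 AND in0 = 1 AND 1 = 1
w2 = in4 AND w1 = 1 AND 1 = 1
w3 = in3 AND w2 = 1 AND 1 = 1
w4 = w2 OR w3 = 1 OR 1 = 1
w5 = w4 AND w3 = 1 AND 1 = 1
w6 = in1 AND w5 = 0 AND 1 = 0
So w5 = 1 and w6 = 0.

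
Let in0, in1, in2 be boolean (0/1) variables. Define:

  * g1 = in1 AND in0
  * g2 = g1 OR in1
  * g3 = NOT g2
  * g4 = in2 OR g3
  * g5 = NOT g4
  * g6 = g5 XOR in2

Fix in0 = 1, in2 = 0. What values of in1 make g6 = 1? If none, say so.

in1=1

Check with in0 = 1, in2 = 0 and in1=1:
g1 = in1 AND in0 = 1 AND 1 = 1
g2 = g1 OR in1 = 1 OR 1 = 1
g3 = NOT g2 = NOT 1 = 0
g4 = in2 OR g3 = 0 OR 0 = 0
g5 = NOT g4 = NOT 0 = 1
g6 = g5 XOR in2 = 1 XOR 0 = 1
So g6 = 1.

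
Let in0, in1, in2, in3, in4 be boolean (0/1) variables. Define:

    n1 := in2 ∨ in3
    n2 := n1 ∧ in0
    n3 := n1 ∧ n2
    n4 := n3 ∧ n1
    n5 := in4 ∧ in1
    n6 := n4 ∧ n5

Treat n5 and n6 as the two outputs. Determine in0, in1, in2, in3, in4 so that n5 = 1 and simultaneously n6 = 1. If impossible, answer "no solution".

in0=1, in1=1, in2=1, in3=1, in4=1

Check with in0=1, in1=1, in2=1, in3=1, in4=1:
n1 = in2 ∨ in3 = 1 ∨ 1 = 1
n2 = n1 ∧ in0 = 1 ∧ 1 = 1
n3 = n1 ∧ n2 = 1 ∧ 1 = 1
n4 = n3 ∧ n1 = 1 ∧ 1 = 1
n5 = in4 ∧ in1 = 1 ∧ 1 = 1
n6 = n4 ∧ n5 = 1 ∧ 1 = 1
So n5 = 1 and n6 = 1.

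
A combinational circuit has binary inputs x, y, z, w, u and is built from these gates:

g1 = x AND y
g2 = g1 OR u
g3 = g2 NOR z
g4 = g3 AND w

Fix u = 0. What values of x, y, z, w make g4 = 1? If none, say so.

x=0, y=0, z=0, w=1

g4 = g3 AND w must be 1, so both g3 = 1 and w = 1.
Check with u = 0 and x=0, y=0, z=0, w=1:
g1 = x AND y = 0 AND 0 = 0
g2 = g1 OR u = 0 OR 0 = 0
g3 = g2 NOR z = 0 NOR 0 = 1
g4 = g3 AND w = 1 AND 1 = 1
So g4 = 1.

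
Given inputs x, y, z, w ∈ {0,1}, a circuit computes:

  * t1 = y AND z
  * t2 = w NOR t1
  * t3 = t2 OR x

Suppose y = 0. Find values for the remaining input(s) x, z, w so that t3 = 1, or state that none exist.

x=0, z=1, w=0

t3 = t2 OR x must be 1, so at least one of t2, x is 1.
Check with y = 0 and x=0, z=1, w=0:
t1 = y AND z = 0 AND 1 = 0
t2 = w NOR t1 = 0 NOR 0 = 1
t3 = t2 OR x = 1 OR 0 = 1
So t3 = 1.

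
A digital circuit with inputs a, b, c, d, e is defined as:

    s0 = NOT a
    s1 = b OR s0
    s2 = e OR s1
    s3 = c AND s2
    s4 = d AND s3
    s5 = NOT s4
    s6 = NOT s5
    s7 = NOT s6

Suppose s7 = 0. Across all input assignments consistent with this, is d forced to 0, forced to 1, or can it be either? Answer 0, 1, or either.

1

s7 = NOT s6 must be 0, so s6 = 1.
Every assignment with s7 = 0 has d = 1; there are 7 such assignment(s).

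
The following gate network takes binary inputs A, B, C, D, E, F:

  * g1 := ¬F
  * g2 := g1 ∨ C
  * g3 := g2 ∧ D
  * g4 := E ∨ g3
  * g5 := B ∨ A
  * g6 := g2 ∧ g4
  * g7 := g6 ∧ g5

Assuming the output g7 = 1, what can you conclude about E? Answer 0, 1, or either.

either

Both values of E occur among assignments with g7 = 1:
  E=0: A=0, B=1, C=0, D=1, E=0, F=0
  E=1: A=0, B=1, C=0, D=0, E=1, F=0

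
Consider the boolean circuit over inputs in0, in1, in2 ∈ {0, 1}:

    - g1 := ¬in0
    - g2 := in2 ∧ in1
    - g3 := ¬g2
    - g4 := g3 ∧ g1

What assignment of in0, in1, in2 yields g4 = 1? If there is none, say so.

g4 = g3 ∧ g1 must be 1, so both g3 = 1 and g1 = 1.
g3 = ¬g2 must be 1, so g2 = 0.
Check with in0=0, in1=1, in2=0:
g1 = ¬in0 = ¬0 = 1
g2 = in2 ∧ in1 = 0 ∧ 1 = 0
g3 = ¬g2 = ¬0 = 1
g4 = g3 ∧ g1 = 1 ∧ 1 = 1
So g4 = 1 as required.

in0=0, in1=1, in2=0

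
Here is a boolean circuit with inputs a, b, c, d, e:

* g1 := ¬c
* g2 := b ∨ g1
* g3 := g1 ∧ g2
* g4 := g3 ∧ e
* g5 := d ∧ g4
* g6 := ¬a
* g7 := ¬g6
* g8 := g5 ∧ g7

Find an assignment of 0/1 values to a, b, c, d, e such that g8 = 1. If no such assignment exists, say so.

a=1, b=0, c=0, d=1, e=1

g8 = g5 ∧ g7 must be 1, so both g5 = 1 and g7 = 1.
g5 = d ∧ g4 must be 1, so both d = 1 and g4 = 1.
Check with a=1, b=0, c=0, d=1, e=1:
g1 = ¬c = ¬0 = 1
g2 = b ∨ g1 = 0 ∨ 1 = 1
g3 = g1 ∧ g2 = 1 ∧ 1 = 1
g4 = g3 ∧ e = 1 ∧ 1 = 1
g5 = d ∧ g4 = 1 ∧ 1 = 1
g6 = ¬a = ¬1 = 0
g7 = ¬g6 = ¬0 = 1
g8 = g5 ∧ g7 = 1 ∧ 1 = 1
So g8 = 1 as required.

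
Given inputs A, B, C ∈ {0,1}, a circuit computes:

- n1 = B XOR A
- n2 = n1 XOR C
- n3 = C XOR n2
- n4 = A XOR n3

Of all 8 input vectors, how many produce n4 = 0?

n4 = A XOR n3 must be 0, so A and n3 are equal.
Satisfying assignments:
  A=0, B=0, C=0
  A=0, B=0, C=1
  A=1, B=0, C=0
  A=1, B=0, C=1

4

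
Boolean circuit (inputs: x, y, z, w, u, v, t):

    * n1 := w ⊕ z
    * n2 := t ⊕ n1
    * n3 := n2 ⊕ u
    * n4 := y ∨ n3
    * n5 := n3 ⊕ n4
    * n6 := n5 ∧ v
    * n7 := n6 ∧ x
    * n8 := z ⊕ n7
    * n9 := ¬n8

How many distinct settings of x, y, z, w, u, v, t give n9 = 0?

64

n9 = ¬n8 must be 0, so n8 = 1.
Enumerating the 128 input combinations, 64 give n9 = 0 and 64 give n9 = 1.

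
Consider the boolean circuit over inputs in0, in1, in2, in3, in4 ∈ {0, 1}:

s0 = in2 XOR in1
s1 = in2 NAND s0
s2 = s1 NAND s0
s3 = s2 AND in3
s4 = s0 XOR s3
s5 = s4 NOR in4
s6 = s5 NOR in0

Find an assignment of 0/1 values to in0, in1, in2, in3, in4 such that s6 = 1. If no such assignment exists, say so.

in0=0 in1=1 in2=0 in3=1 in4=1

Check with in0=0 in1=1 in2=0 in3=1 in4=1:
s0 = in2 XOR in1 = 0 XOR 1 = 1
s1 = in2 NAND s0 = 0 NAND 1 = 1
s2 = s1 NAND s0 = 1 NAND 1 = 0
s3 = s2 AND in3 = 0 AND 1 = 0
s4 = s0 XOR s3 = 1 XOR 0 = 1
s5 = s4 NOR in4 = 1 NOR 1 = 0
s6 = s5 NOR in0 = 0 NOR 0 = 1
So s6 = 1 as required.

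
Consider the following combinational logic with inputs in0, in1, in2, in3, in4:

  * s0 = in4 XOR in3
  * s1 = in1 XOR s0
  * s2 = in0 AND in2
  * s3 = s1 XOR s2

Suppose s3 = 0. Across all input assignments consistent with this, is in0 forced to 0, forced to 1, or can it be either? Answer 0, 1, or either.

Both values of in0 occur among assignments with s3 = 0:
  in0=0: in0=0, in1=0, in2=0, in3=0, in4=0
  in0=1: in0=1, in1=0, in2=0, in3=0, in4=0

either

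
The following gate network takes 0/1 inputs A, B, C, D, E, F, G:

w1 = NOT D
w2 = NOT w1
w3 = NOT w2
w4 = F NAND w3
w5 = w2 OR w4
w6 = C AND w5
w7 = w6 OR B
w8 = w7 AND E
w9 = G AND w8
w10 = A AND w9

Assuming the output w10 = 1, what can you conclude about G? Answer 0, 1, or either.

1

w10 = A AND w9 must be 1, so both A = 1 and w9 = 1.
w9 = G AND w8 must be 1, so both G = 1 and w8 = 1.
w8 = w7 AND E must be 1, so both w7 = 1 and E = 1.
Every assignment with w10 = 1 has G = 1; there are 11 such assignment(s).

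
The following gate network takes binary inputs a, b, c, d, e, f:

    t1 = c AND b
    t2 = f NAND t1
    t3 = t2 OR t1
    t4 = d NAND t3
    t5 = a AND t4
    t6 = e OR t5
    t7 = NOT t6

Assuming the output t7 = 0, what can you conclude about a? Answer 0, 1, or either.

Both values of a occur among assignments with t7 = 0:
  a=0: a=0, b=0, c=0, d=0, e=1, f=0
  a=1: a=1, b=0, c=0, d=0, e=0, f=0

either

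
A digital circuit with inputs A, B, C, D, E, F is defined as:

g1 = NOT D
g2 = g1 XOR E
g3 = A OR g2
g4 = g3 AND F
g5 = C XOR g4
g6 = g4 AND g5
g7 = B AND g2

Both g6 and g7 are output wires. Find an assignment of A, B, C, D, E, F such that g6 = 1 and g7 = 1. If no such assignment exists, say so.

Check with A=1 B=1 C=0 D=0 E=0 F=1:
g1 = NOT D = NOT 0 = 1
g2 = g1 XOR E = 1 XOR 0 = 1
g3 = A OR g2 = 1 OR 1 = 1
g4 = g3 AND F = 1 AND 1 = 1
g5 = C XOR g4 = 0 XOR 1 = 1
g6 = g4 AND g5 = 1 AND 1 = 1
g7 = B AND g2 = 1 AND 1 = 1
So g6 = 1 and g7 = 1.

A=1 B=1 C=0 D=0 E=0 F=1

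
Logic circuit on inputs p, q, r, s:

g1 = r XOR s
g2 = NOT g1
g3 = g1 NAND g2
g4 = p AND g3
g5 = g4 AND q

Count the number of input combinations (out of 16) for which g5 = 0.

12

g5 = g4 AND q must be 0, so at least one of g4, q is 0.
Enumerating the 16 input combinations, 12 give g5 = 0 and 4 give g5 = 1.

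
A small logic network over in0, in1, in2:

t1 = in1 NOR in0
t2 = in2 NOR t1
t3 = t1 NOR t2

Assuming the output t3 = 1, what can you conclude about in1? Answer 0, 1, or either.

Both values of in1 occur among assignments with t3 = 1:
  in1=0: in0=1, in1=0, in2=1
  in1=1: in0=0, in1=1, in2=1

either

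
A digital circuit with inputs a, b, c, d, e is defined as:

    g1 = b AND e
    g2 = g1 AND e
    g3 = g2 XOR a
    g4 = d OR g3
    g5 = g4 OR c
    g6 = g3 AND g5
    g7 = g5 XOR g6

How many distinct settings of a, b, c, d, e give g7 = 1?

g7 = g5 XOR g6 must be 1, so g5 and g6 differ.
Enumerating the 32 input combinations, 12 give g7 = 1 and 20 give g7 = 0.

12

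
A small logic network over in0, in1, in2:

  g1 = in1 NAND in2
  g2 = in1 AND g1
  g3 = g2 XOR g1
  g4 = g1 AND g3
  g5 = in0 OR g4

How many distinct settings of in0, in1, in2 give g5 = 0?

g5 = in0 OR g4 must be 0, so both in0 = 0 and g4 = 0.
Satisfying assignments:
  in0=0, in1=1, in2=0
  in0=0, in1=1, in2=1

2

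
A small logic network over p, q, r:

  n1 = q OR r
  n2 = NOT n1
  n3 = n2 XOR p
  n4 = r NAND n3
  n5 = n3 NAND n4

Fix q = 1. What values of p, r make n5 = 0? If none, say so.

n5 = n3 NAND n4 must be 0, so both n3 = 1 and n4 = 1.
Check with q = 1 and p=1, r=0:
n1 = q OR r = 1 OR 0 = 1
n2 = NOT n1 = NOT 1 = 0
n3 = n2 XOR p = 0 XOR 1 = 1
n4 = r NAND n3 = 0 NAND 1 = 1
n5 = n3 NAND n4 = 1 NAND 1 = 0
So n5 = 0.

p=1, r=0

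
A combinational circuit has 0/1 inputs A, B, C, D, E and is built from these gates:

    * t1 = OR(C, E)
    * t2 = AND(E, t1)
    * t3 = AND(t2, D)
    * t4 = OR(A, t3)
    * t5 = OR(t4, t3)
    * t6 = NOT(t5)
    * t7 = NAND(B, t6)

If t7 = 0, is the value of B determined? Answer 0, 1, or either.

1

t7 = NAND(B, t6) must be 0, so both B = 1 and t6 = 1.
t6 = NOT(t5) must be 1, so t5 = 0.
t5 = OR(t4, t3) must be 0, so both t4 = 0 and t3 = 0.
Every assignment with t7 = 0 has B = 1; there are 6 such assignment(s).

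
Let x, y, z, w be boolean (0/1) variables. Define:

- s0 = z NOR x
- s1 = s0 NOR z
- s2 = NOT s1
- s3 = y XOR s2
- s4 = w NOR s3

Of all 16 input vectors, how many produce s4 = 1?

4

s4 = w NOR s3 must be 1, so both w = 0 and s3 = 0.
s3 = y XOR s2 must be 0, so y and s2 are equal.
Satisfying assignments:
  x=0, y=1, z=0, w=0
  x=0, y=1, z=1, w=0
  x=1, y=0, z=0, w=0
  x=1, y=1, z=1, w=0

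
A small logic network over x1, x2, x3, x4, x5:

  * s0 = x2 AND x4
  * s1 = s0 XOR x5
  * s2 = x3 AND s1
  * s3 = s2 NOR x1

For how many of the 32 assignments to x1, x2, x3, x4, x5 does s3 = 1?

s3 = s2 NOR x1 must be 1, so both s2 = 0 and x1 = 0.
s2 = x3 AND s1 must be 0, so at least one of x3, s1 is 0.
Enumerating the 32 input combinations, 12 give s3 = 1 and 20 give s3 = 0.

12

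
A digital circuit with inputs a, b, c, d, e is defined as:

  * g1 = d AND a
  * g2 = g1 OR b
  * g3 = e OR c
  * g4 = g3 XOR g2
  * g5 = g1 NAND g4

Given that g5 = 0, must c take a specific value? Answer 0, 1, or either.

g5 = g1 NAND g4 must be 0, so both g1 = 1 and g4 = 1.
Every assignment with g5 = 0 has c = 0; there are 2 such assignment(s).
  a=1, b=0, c=0, d=1, e=0
  a=1, b=1, c=0, d=1, e=0

0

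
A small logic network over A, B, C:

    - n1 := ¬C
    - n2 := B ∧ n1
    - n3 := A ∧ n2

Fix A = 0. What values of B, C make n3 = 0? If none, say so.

Check with A = 0 and B=1, C=1:
n1 = ¬C = ¬1 = 0
n2 = B ∧ n1 = 1 ∧ 0 = 0
n3 = A ∧ n2 = 0 ∧ 0 = 0
So n3 = 0.

B=1, C=1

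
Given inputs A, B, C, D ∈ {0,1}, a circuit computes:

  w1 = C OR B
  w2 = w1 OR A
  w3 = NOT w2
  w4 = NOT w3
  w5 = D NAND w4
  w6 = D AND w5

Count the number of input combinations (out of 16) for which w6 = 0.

15

w6 = D AND w5 must be 0, so at least one of D, w5 is 0.
Enumerating the 16 input combinations, 15 give w6 = 0 and 1 give w6 = 1.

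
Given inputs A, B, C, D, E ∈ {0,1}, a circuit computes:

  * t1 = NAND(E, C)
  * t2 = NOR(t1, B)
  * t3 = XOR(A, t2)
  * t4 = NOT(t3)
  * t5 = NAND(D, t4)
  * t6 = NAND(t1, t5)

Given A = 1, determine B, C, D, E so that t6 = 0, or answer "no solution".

t6 = NAND(t1, t5) must be 0, so both t1 = 1 and t5 = 1.
t1 = NAND(E, C) must be 1, so at least one of E, C is 0.
Check with A = 1 and B=0, C=0, D=1, E=1:
t1 = NAND(E, C) = NAND(1, 0) = 1
t2 = NOR(t1, B) = NOR(1, 0) = 0
t3 = XOR(A, t2) = XOR(1, 0) = 1
t4 = NOT(t3) = NOT 1 = 0
t5 = NAND(D, t4) = NAND(1, 0) = 1
t6 = NAND(t1, t5) = NAND(1, 1) = 0
So t6 = 0.

B=0, C=0, D=1, E=1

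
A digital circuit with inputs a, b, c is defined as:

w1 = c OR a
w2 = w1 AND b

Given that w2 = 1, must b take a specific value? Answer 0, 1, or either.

1

w2 = w1 AND b must be 1, so both w1 = 1 and b = 1.
w1 = c OR a must be 1, so at least one of c, a is 1.
Every assignment with w2 = 1 has b = 1; there are 3 such assignment(s).
  a=0, b=1, c=1
  a=1, b=1, c=0
  a=1, b=1, c=1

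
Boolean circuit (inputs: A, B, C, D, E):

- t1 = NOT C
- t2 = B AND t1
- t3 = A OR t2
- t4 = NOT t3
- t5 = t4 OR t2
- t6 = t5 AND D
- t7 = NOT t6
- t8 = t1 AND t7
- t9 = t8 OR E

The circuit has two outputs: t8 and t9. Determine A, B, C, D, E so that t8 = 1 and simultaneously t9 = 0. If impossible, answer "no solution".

Across all 32 input combinations, none give both t8 = 1 and t9 = 0.

no solution exists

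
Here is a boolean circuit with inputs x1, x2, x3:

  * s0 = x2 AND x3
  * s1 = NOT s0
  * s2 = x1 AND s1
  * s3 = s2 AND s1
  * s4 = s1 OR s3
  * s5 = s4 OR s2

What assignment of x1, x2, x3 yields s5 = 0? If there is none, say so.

s5 = s4 OR s2 must be 0, so both s4 = 0 and s2 = 0.
s4 = s1 OR s3 must be 0, so both s1 = 0 and s3 = 0.
Check with x1=0, x2=1, x3=1:
s0 = x2 AND x3 = 1 AND 1 = 1
s1 = NOT s0 = NOT 1 = 0
s2 = x1 AND s1 = 0 AND 0 = 0
s3 = s2 AND s1 = 0 AND 0 = 0
s4 = s1 OR s3 = 0 OR 0 = 0
s5 = s4 OR s2 = 0 OR 0 = 0
So s5 = 0 as required.

x1=0, x2=1, x3=1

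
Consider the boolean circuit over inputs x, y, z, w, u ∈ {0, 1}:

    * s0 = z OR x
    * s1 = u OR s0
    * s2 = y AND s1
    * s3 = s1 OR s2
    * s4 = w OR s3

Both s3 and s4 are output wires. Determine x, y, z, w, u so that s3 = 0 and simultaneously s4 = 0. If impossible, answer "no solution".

Check with x=0, y=0, z=0, w=0, u=0:
s0 = z OR x = 0 OR 0 = 0
s1 = u OR s0 = 0 OR 0 = 0
s2 = y AND s1 = 0 AND 0 = 0
s3 = s1 OR s2 = 0 OR 0 = 0
s4 = w OR s3 = 0 OR 0 = 0
So s3 = 0 and s4 = 0.

x=0, y=0, z=0, w=0, u=0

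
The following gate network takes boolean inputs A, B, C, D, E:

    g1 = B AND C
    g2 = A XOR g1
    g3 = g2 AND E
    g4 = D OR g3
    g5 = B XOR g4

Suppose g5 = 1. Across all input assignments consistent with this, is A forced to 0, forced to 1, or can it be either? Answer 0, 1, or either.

either

Both values of A occur among assignments with g5 = 1:
  A=0: A=0, B=0, C=0, D=1, E=0
  A=1: A=1, B=0, C=0, D=0, E=1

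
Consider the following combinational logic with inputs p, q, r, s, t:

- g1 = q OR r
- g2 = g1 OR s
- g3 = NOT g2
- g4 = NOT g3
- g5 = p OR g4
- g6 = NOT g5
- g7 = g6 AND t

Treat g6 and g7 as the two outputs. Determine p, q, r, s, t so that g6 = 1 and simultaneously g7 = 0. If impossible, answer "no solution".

Check with p=0 q=0 r=0 s=0 t=0:
g1 = q OR r = 0 OR 0 = 0
g2 = g1 OR s = 0 OR 0 = 0
g3 = NOT g2 = NOT 0 = 1
g4 = NOT g3 = NOT 1 = 0
g5 = p OR g4 = 0 OR 0 = 0
g6 = NOT g5 = NOT 0 = 1
g7 = g6 AND t = 1 AND 0 = 0
So g6 = 1 and g7 = 0.

p=0 q=0 r=0 s=0 t=0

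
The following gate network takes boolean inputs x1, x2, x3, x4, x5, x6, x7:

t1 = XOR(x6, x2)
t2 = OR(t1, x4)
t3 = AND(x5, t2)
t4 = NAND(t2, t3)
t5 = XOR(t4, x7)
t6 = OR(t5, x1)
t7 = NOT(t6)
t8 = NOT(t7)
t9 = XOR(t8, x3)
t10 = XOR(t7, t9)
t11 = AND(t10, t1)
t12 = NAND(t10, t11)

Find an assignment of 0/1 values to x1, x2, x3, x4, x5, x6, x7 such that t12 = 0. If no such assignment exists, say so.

t12 = NAND(t10, t11) must be 0, so both t10 = 1 and t11 = 1.
t10 = XOR(t7, t9) must be 1, so t7 and t9 differ.
t11 = AND(t10, t1) must be 1, so both t10 = 1 and t1 = 1.
Check with x1=1, x2=0, x3=0, x4=0, x5=0, x6=1, x7=1:
t1 = XOR(x6, x2) = XOR(1, 0) = 1
t2 = OR(t1, x4) = OR(1, 0) = 1
t3 = AND(x5, t2) = AND(0, 1) = 0
t4 = NAND(t2, t3) = NAND(1, 0) = 1
t5 = XOR(t4, x7) = XOR(1, 1) = 0
t6 = OR(t5, x1) = OR(0, 1) = 1
t7 = NOT(t6) = NOT 1 = 0
t8 = NOT(t7) = NOT 0 = 1
t9 = XOR(t8, x3) = XOR(1, 0) = 1
t10 = XOR(t7, t9) = XOR(0, 1) = 1
t11 = AND(t10, t1) = AND(1, 1) = 1
t12 = NAND(t10, t11) = NAND(1, 1) = 0
So t12 = 0 as required.

x1=1, x2=0, x3=0, x4=0, x5=0, x6=1, x7=1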